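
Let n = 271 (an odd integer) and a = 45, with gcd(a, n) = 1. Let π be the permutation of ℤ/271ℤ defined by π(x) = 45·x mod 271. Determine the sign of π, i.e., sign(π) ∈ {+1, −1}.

+1

Orbit of 220 under x↦45x: [220, 144, 247, 4, 180, 241, 5]… (length divides ord_271(45)).
Decompose π into cycles: lengths [135, 135, 1] (3 cycles, including the fixed point 0).
3 cycles on 271: each ℓ→(−1)^(ℓ−1), product (−1)^268 = +1.
Zolotarev: (45|271) = +1, matching the cycle-count sign.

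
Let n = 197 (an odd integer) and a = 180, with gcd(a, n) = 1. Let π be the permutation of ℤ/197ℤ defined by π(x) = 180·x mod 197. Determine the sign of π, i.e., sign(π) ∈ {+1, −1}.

-1

Orbit of 48 under x↦180x: [48, 169, 82, 182, 58, 196, 17]… (length divides ord_197(180)).
The orbit structure of x ↦ 180x mod 197: 2 orbits of sizes [196, 1].
2 cycles on 197: each ℓ→(−1)^(ℓ−1), product (−1)^195 = -1.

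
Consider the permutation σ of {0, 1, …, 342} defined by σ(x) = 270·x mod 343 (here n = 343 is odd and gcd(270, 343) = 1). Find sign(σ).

Orbit of 51 under x↦270x: [51, 50, 123, 282, 337, 95, 268]… (length divides ord_343(270)).
The orbit structure of x ↦ 270x mod 343: 7 orbits of sizes [147, 147, 21, 21, 3, 3, 1].
With 7 cycles on 343 points, sign = (−1)^{343−7} = +1.

+1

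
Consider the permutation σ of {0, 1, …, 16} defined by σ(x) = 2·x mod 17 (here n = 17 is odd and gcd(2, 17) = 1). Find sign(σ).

+1

Start at x=16: 16 → 15 → 13 → 9 → 1 → 2 → 4 → … (one orbit).
Cycle lengths of π_2 on ℤ/17ℤ: [8, 8, 1]; 3 cycles in total.
3 cycles on 17: each ℓ→(−1)^(ℓ−1), product (−1)^14 = +1.
Zolotarev: (2|17) = +1, matching the cycle-count sign.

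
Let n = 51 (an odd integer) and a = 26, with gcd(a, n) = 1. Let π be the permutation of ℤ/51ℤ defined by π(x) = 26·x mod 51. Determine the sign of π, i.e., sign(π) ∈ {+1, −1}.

-1

Start at x=26: 26 → 13 → 32 → 16 → 8 → 4 → 2 → … (one orbit).
Cycle lengths of π_26 on ℤ/51ℤ: [8, 8, 8, 8, 8, 8, 2, 1]; 8 cycles in total.
Σ(ℓ_i−1) = 51−8 = 43; sign = (−1)^43 = -1.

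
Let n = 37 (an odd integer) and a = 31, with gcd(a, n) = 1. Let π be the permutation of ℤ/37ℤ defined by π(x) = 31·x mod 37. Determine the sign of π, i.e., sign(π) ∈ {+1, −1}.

Start at x=31: 31 → 36 → 6 → 1 → 31 (one orbit).
The orbit structure of x ↦ 31x mod 37: 10 orbits of sizes [4, 4, 4, 4, 4, 4, 4, 4, 4, 1].
n − c = 37 − 10 = 27; sign = (−1)^27 = -1.

-1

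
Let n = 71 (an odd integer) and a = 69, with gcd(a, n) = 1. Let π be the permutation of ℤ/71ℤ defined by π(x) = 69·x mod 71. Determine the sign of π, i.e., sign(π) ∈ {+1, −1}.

-1

Trace 29: π^k(29) = [29, 13, 45, 52, 38, 66, 10] for k=0..6.
Cycle lengths of π_69 on ℤ/71ℤ: [70, 1]; 2 cycles in total.
Σ(ℓ_i−1) = 71−2 = 69; sign = (−1)^69 = -1.
Zolotarev: (69|71) = -1, matching the cycle-count sign.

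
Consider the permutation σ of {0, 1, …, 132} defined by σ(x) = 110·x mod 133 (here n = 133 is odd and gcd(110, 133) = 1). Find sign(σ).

Start at x=130: 130 → 69 → 9 → 59 → 106 → 89 → 81 → … (one orbit).
Decompose π into cycles: lengths [18, 18, 18, 18, 18, 18, 18, 6, 1] (9 cycles, including the fixed point 0).
n − c = 133 − 9 = 124; sign = (−1)^124 = +1.
Check: (110/133) = +1 by Zolotarev.

+1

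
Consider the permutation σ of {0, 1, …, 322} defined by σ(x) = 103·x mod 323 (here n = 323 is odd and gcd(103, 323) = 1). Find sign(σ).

-1

Start at x=273: 273 → 18 → 239 → 69 → 1 → 103 → 273 (one orbit).
Cycle lengths of π_103 on ℤ/323ℤ: [6, 6, 6, 6, 6, 6, 6, 6, 6, 6, 6, 6, 6, 6, 6, 6, 6, 6, 6, 6, 6, 6, 6, 6, 6, 6, 6, 6, 6, 6, 6, 6, 6, 6, 6, 6, 6, 6, 6, 6, 6, 6, 6, 6, 6, 6, 6, 6, 6, 6, 6, 1, 1, 1, 1, 1, 1, 1, 1, 1, 1, 1, 1, 1, 1, 1, 1, 1]; 68 cycles in total.
sign(π) = (−1)^{n − #cycles} = (−1)^{323−68} = (−1)^255 = -1.
(103|323)_J = -1 (Zolotarev's lemma cross-check).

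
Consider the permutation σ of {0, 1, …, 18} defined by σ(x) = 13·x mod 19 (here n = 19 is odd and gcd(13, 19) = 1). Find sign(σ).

-1

Orbit of 15 under x↦13x: [15, 5, 8, 9, 3, 1, 13]… (length divides ord_19(13)).
Cycle lengths of π_13 on ℤ/19ℤ: [18, 1]; 2 cycles in total.
2 cycles on 19: each ℓ→(−1)^(ℓ−1), product (−1)^17 = -1.
The Jacobi symbol (13|19) = -1 (Zolotarev) agrees.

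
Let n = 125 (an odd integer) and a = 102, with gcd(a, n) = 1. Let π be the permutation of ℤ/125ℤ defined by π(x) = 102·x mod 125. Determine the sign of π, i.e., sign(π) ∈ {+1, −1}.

Start at x=117: 117 → 59 → 18 → 86 → 22 → 119 → 13 → … (one orbit).
Cycle type of π: 100 + 20 + 4 + 1; total 4 cycles.
Σ(ℓ_i−1) = 125−4 = 121; sign = (−1)^121 = -1.

-1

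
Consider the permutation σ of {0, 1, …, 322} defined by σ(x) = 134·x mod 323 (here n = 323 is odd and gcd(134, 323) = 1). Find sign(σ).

+1

Start at x=134: 134 → 191 → 77 → 305 → 172 → 115 → 229 → … (one orbit).
Decompose π into cycles: lengths [8, 8, 8, 8, 8, 8, 8, 8, 8, 8, 8, 8, 8, 8, 8, 8, 8, 8, 8, 8, 8, 8, 8, 8, 8, 8, 8, 8, 8, 8, 8, 8, 8, 8, 8, 8, 8, 8, 1, 1, 1, 1, 1, 1, 1, 1, 1, 1, 1, 1, 1, 1, 1, 1, 1, 1, 1] (57 cycles, including the fixed point 0).
Σ(ℓ_i−1) = 323−57 = 266; sign = (−1)^266 = +1.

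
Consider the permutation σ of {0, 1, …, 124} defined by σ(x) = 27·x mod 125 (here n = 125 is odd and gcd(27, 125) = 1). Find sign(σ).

-1

Orbit of 72 under x↦27x: [72, 69, 113, 51, 2, 54, 83]… (length divides ord_125(27)).
The orbit structure of x ↦ 27x mod 125: 4 orbits of sizes [100, 20, 4, 1].
n − c = 125 − 4 = 121; sign = (−1)^121 = -1.
Via Zolotarev, sign(π_{27}) = (27|125) = -1.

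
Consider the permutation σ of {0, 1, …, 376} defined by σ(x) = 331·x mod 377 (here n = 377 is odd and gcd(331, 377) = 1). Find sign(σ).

Orbit of 70 under x↦331x: [70, 173, 336, 1, 331, 231, 307]… (length divides ord_377(331)).
Decompose π into cycles: lengths [12, 12, 12, 12, 12, 12, 12, 12, 12, 12, 12, 12, 12, 12, 12, 12, 12, 12, 12, 12, 12, 12, 12, 12, 12, 12, 12, 12, 12, 4, 4, 4, 4, 4, 4, 4, 1] (37 cycles, including the fixed point 0).
377 − 37 = 340 transpositions; sign(π) = (−1)^340 = +1.

+1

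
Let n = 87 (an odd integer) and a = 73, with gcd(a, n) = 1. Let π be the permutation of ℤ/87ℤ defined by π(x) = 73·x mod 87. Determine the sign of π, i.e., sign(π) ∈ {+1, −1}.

-1

Orbit of 13 under x↦73x: [13, 79, 25, 85, 28, 43, 7]… (length divides ord_87(73)).
Cycle lengths of π_73 on ℤ/87ℤ: [28, 28, 28, 1, 1, 1]; 6 cycles in total.
sign(π) = (−1)^{n − #cycles} = (−1)^{87−6} = (−1)^81 = -1.
Check: (73/87) = -1 by Zolotarev.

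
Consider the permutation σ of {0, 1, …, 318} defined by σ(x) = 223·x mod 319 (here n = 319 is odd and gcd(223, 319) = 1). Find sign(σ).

Trace 78: π^k(78) = [78, 168, 141, 181, 169, 45, 146] for k=0..6.
The orbit structure of x ↦ 223x mod 319: 15 orbits of sizes [35, 35, 35, 35, 35, 35, 35, 35, 7, 7, 7, 7, 5, 5, 1].
With 15 cycles on 319 points, sign = (−1)^{319−15} = +1.
Check: (223/319) = +1 by Zolotarev.

+1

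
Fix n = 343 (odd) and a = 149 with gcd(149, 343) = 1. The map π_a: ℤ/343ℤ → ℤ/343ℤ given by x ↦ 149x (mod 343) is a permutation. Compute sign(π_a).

Start at x=123: 123 → 148 → 100 → 151 → 204 → 212 → 32 → … (one orbit).
Decompose π into cycles: lengths [147, 147, 21, 21, 3, 3, 1] (7 cycles, including the fixed point 0).
sign(π) = (−1)^{n − #cycles} = (−1)^{343−7} = (−1)^336 = +1.

+1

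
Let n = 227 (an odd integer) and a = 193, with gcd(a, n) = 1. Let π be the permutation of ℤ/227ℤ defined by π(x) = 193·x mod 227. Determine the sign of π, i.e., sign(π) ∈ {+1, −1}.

-1

Start at x=27: 27 → 217 → 113 → 17 → 103 → 130 → 120 → … (one orbit).
Cycle type of π: 226 + 1; total 2 cycles.
With 2 cycles on 227 points, sign = (−1)^{227−2} = -1.
Via Zolotarev, sign(π_{193}) = (193|227) = -1.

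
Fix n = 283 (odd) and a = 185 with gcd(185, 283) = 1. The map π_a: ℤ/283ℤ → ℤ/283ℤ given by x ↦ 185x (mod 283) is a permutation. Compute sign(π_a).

Start at x=269: 269 → 240 → 252 → 208 → 275 → 218 → 144 → … (one orbit).
π_185 has 3 disjoint cycles with lengths [141, 141, 1] on {0,…,282}.
n − c = 283 − 3 = 280; sign = (−1)^280 = +1.
The Jacobi symbol (185|283) = +1 (Zolotarev) agrees.

+1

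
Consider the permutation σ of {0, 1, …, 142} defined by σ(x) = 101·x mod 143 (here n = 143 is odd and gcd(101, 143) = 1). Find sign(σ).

Start at x=48: 48 → 129 → 16 → 43 → 53 → 62 → 113 → … (one orbit).
The orbit structure of x ↦ 101x mod 143: 8 orbits of sizes [30, 30, 30, 30, 10, 6, 6, 1].
Σ(ℓ_i−1) = 143−8 = 135; sign = (−1)^135 = -1.

-1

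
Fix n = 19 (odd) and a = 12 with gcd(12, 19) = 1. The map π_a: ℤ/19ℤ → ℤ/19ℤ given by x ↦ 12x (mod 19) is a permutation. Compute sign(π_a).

Trace 11: π^k(11) = [11, 18, 7, 8, 1, 12] for k=0..5.
Cycle type of π: 6×3 + 1; total 4 cycles.
With 4 cycles on 19 points, sign = (−1)^{19−4} = -1.
(12|19)_J = -1 (Zolotarev's lemma cross-check).

-1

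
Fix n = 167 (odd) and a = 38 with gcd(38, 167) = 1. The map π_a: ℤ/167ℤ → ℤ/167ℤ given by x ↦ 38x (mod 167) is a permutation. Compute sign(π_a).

Start at x=98: 98 → 50 → 63 → 56 → 124 → 36 → 32 → … (one orbit).
Cycle lengths of π_38 on ℤ/167ℤ: [83, 83, 1]; 3 cycles in total.
sign(π) = (−1)^{n − #cycles} = (−1)^{167−3} = (−1)^164 = +1.

+1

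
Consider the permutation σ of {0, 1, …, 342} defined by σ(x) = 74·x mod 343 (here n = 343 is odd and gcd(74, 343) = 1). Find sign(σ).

Trace 219: π^k(219) = [219, 85, 116, 9, 323, 235, 240] for k=0..6.
Cycle type of π: 147×2 + 21×2 + 3×2 + 1; total 7 cycles.
7 cycles on 343: each ℓ→(−1)^(ℓ−1), product (−1)^336 = +1.

+1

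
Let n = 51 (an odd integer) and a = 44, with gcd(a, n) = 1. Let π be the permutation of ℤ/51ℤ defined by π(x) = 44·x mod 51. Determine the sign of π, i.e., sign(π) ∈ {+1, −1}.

Start at x=16: 16 → 41 → 19 → 20 → 13 → 11 → 25 → … (one orbit).
Decompose π into cycles: lengths [16, 16, 16, 2, 1] (5 cycles, including the fixed point 0).
Σ(ℓ_i−1) = 51−5 = 46; sign = (−1)^46 = +1.
Via Zolotarev, sign(π_{44}) = (44|51) = +1.

+1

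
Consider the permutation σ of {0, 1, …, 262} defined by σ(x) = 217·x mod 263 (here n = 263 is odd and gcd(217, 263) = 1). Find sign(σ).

-1

Trace 118: π^k(118) = [118, 95, 101, 88, 160, 4, 79] for k=0..6.
Decompose π into cycles: lengths [262, 1] (2 cycles, including the fixed point 0).
With 2 cycles on 263 points, sign = (−1)^{263−2} = -1.
The Jacobi symbol (217|263) = -1 (Zolotarev) agrees.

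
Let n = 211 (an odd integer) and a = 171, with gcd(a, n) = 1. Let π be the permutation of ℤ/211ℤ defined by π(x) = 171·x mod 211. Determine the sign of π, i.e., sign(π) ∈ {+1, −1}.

Orbit of 148 under x↦171x: [148, 199, 58, 1, 171, 123, 144]… (length divides ord_211(171)).
The orbit structure of x ↦ 171x mod 211: 31 orbits of sizes [7, 7, 7, 7, 7, 7, 7, 7, 7, 7, 7, 7, 7, 7, 7, 7, 7, 7, 7, 7, 7, 7, 7, 7, 7, 7, 7, 7, 7, 7, 1].
With 31 cycles on 211 points, sign = (−1)^{211−31} = +1.
The Jacobi symbol (171|211) = +1 (Zolotarev) agrees.

+1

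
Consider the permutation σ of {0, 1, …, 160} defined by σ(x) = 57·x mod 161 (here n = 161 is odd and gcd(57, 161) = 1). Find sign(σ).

Trace 1: π^k(1) = [1, 57, 29, 43, 36, 120, 78] for k=0..6.
Cycle type of π: 22×7 + 1×7; total 14 cycles.
n − c = 161 − 14 = 147; sign = (−1)^147 = -1.
(57|161)_J = -1 (Zolotarev's lemma cross-check).

-1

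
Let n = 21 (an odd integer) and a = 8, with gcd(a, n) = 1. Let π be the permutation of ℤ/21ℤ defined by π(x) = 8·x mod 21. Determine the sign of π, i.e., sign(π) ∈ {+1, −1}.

-1

Trace 8: π^k(8) = [8, 1] for k=0..1.
π_8 has 14 disjoint cycles with lengths [2, 2, 2, 2, 2, 2, 2, 1, 1, 1, 1, 1, 1, 1] on {0,…,20}.
21 − 14 = 7 transpositions; sign(π) = (−1)^7 = -1.
Via Zolotarev, sign(π_{8}) = (8|21) = -1.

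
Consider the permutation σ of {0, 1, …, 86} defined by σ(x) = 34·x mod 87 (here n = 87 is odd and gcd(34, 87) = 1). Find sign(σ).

+1

Trace 64: π^k(64) = [64, 1, 34, 25, 67, 16, 22] for k=0..6.
9 cycles of lengths [14, 14, 14, 14, 14, 14, 1, 1, 1].
Σ(ℓ_i−1) = 87−9 = 78; sign = (−1)^78 = +1.
(34|87)_J = +1 (Zolotarev's lemma cross-check).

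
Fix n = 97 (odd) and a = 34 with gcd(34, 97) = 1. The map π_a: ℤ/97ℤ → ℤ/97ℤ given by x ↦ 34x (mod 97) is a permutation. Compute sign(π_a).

-1

Orbit of 63 under x↦34x: [63, 8, 78, 33, 55, 27, 45]… (length divides ord_97(34)).
Cycle lengths of π_34 on ℤ/97ℤ: [32, 32, 32, 1]; 4 cycles in total.
4 cycles on 97: each ℓ→(−1)^(ℓ−1), product (−1)^93 = -1.
Via Zolotarev, sign(π_{34}) = (34|97) = -1.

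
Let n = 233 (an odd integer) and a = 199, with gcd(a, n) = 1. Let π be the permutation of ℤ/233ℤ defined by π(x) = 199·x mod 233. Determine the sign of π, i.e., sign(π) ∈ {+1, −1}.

-1

Orbit of 108 under x↦199x: [108, 56, 193, 195, 127, 109, 22]… (length divides ord_233(199)).
2 cycles of lengths [232, 1].
With 2 cycles on 233 points, sign = (−1)^{233−2} = -1.
Zolotarev: (199|233) = -1, matching the cycle-count sign.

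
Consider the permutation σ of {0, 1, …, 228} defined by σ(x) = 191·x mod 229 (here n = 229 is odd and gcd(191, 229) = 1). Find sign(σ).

-1

Start at x=95: 95 → 54 → 9 → 116 → 172 → 105 → 132 → … (one orbit).
Cycle lengths of π_191 on ℤ/229ℤ: [228, 1]; 2 cycles in total.
n − c = 229 − 2 = 227; sign = (−1)^227 = -1.
The Jacobi symbol (191|229) = -1 (Zolotarev) agrees.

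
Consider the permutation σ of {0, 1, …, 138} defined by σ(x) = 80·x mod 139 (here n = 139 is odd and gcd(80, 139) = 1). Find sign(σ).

Orbit of 1 under x↦80x: [1, 80, 6, 63, 36, 100, 77]… (length divides ord_139(80)).
π_80 has 7 disjoint cycles with lengths [23, 23, 23, 23, 23, 23, 1] on {0,…,138}.
139 − 7 = 132 transpositions; sign(π) = (−1)^132 = +1.

+1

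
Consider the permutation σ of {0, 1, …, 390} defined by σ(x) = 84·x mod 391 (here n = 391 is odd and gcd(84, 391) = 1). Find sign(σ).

-1

Orbit of 239 under x↦84x: [239, 135, 1, 84, 18, 339, 324]… (length divides ord_391(84)).
Cycle type of π: 22×17 + 2×8 + 1; total 26 cycles.
391 − 26 = 365 transpositions; sign(π) = (−1)^365 = -1.
Zolotarev: (84|391) = -1, matching the cycle-count sign.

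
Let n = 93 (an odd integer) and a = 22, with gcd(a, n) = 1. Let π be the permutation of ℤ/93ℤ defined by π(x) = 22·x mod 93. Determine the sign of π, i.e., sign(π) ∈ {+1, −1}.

-1

Trace 85: π^k(85) = [85, 10, 34, 4, 88, 76, 91] for k=0..6.
Cycle type of π: 30×3 + 1×3; total 6 cycles.
With 6 cycles on 93 points, sign = (−1)^{93−6} = -1.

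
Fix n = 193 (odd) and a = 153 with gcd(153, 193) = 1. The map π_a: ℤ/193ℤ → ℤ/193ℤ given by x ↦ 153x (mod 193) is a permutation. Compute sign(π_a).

Trace 113: π^k(113) = [113, 112, 152, 96, 20, 165, 155] for k=0..6.
Cycle type of π: 192 + 1; total 2 cycles.
n − c = 193 − 2 = 191; sign = (−1)^191 = -1.
Check: (153/193) = -1 by Zolotarev.

-1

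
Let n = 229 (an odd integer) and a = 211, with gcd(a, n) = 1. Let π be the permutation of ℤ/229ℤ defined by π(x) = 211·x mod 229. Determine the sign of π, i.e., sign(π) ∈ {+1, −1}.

-1

Orbit of 135 under x↦211x: [135, 89, 1, 211, 95, 122, 94]… (length divides ord_229(211)).
Decompose π into cycles: lengths [12, 12, 12, 12, 12, 12, 12, 12, 12, 12, 12, 12, 12, 12, 12, 12, 12, 12, 12, 1] (20 cycles, including the fixed point 0).
20 cycles on 229: each ℓ→(−1)^(ℓ−1), product (−1)^209 = -1.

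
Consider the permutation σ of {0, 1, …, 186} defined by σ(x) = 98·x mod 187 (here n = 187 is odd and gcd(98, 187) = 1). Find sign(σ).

-1

Orbit of 67 under x↦98x: [67, 21, 1, 98]… (length divides ord_187(98)).
The orbit structure of x ↦ 98x mod 187: 50 orbits of sizes [4, 4, 4, 4, 4, 4, 4, 4, 4, 4, 4, 4, 4, 4, 4, 4, 4, 4, 4, 4, 4, 4, 4, 4, 4, 4, 4, 4, 4, 4, 4, 4, 4, 4, 4, 4, 4, 4, 4, 4, 4, 4, 4, 4, 2, 2, 2, 2, 2, 1].
With 50 cycles on 187 points, sign = (−1)^{187−50} = -1.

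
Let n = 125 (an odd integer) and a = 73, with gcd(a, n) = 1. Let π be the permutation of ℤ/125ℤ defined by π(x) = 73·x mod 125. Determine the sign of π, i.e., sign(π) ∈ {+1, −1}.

-1

Trace 107: π^k(107) = [107, 61, 78, 69, 37, 76, 48] for k=0..6.
4 cycles of lengths [100, 20, 4, 1].
125 − 4 = 121 transpositions; sign(π) = (−1)^121 = -1.
Via Zolotarev, sign(π_{73}) = (73|125) = -1.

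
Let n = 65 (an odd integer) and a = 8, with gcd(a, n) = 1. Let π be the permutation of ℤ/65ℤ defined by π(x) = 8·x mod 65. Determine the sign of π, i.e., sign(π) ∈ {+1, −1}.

+1

Trace 8: π^k(8) = [8, 64, 57, 1] for k=0..3.
Cycle lengths of π_8 on ℤ/65ℤ: [4, 4, 4, 4, 4, 4, 4, 4, 4, 4, 4, 4, 4, 4, 4, 4, 1]; 17 cycles in total.
n − c = 65 − 17 = 48; sign = (−1)^48 = +1.
(8|65)_J = +1 (Zolotarev's lemma cross-check).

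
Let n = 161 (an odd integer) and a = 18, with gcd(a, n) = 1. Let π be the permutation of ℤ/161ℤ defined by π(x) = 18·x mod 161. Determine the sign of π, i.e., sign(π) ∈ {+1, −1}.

+1

Trace 100: π^k(100) = [100, 29, 39, 58, 78, 116, 156] for k=0..6.
Decompose π into cycles: lengths [33, 33, 33, 33, 11, 11, 3, 3, 1] (9 cycles, including the fixed point 0).
sign(π) = (−1)^{n − #cycles} = (−1)^{161−9} = (−1)^152 = +1.
(18|161)_J = +1 (Zolotarev's lemma cross-check).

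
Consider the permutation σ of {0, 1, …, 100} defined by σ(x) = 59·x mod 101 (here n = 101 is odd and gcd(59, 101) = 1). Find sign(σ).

-1

Trace 2: π^k(2) = [2, 17, 94, 92, 75, 82, 91] for k=0..6.
Cycle type of π: 100 + 1; total 2 cycles.
With 2 cycles on 101 points, sign = (−1)^{101−2} = -1.
Via Zolotarev, sign(π_{59}) = (59|101) = -1.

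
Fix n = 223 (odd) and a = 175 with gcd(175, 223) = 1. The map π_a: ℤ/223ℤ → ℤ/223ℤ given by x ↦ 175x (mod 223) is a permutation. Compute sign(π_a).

Start at x=78: 78 → 47 → 197 → 133 → 83 → 30 → 121 → … (one orbit).
3 cycles of lengths [111, 111, 1].
Σ(ℓ_i−1) = 223−3 = 220; sign = (−1)^220 = +1.
Via Zolotarev, sign(π_{175}) = (175|223) = +1.

+1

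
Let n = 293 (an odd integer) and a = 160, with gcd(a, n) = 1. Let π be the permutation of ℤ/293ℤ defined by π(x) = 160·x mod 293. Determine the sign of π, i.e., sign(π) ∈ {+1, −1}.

Start at x=271: 271 → 289 → 239 → 150 → 267 → 235 → 96 → … (one orbit).
π_160 has 3 disjoint cycles with lengths [146, 146, 1] on {0,…,292}.
3 cycles on 293: each ℓ→(−1)^(ℓ−1), product (−1)^290 = +1.
(160|293)_J = +1 (Zolotarev's lemma cross-check).

+1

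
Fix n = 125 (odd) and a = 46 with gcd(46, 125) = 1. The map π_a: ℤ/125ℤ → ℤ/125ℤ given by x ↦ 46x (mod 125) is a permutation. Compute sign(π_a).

+1

Start at x=16: 16 → 111 → 106 → 1 → 46 → 116 → 86 → … (one orbit).
Decompose π into cycles: lengths [25, 25, 25, 25, 5, 5, 5, 5, 1, 1, 1, 1, 1] (13 cycles, including the fixed point 0).
Σ(ℓ_i−1) = 125−13 = 112; sign = (−1)^112 = +1.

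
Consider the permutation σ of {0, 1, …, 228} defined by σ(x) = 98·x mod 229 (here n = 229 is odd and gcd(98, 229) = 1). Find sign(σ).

Start at x=63: 63 → 220 → 34 → 126 → 211 → 68 → 23 → … (one orbit).
The orbit structure of x ↦ 98x mod 229: 2 orbits of sizes [228, 1].
n − c = 229 − 2 = 227; sign = (−1)^227 = -1.

-1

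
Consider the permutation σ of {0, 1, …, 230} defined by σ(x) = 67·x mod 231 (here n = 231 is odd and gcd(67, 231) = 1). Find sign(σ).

Orbit of 100 under x↦67x: [100, 1, 67]… (length divides ord_231(67)).
99 cycles of lengths [3, 3, 3, 3, 3, 3, 3, 3, 3, 3, 3, 3, 3, 3, 3, 3, 3, 3, 3, 3, 3, 3, 3, 3, 3, 3, 3, 3, 3, 3, 3, 3, 3, 3, 3, 3, 3, 3, 3, 3, 3, 3, 3, 3, 3, 3, 3, 3, 3, 3, 3, 3, 3, 3, 3, 3, 3, 3, 3, 3, 3, 3, 3, 3, 3, 3, 1, 1, 1, 1, 1, 1, 1, 1, 1, 1, 1, 1, 1, 1, 1, 1, 1, 1, 1, 1, 1, 1, 1, 1, 1, 1, 1, 1, 1, 1, 1, 1, 1].
Σ(ℓ_i−1) = 231−99 = 132; sign = (−1)^132 = +1.

+1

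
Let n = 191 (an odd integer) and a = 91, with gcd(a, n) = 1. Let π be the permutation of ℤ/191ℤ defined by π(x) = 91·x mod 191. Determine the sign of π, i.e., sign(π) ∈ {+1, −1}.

-1

Trace 187: π^k(187) = [187, 18, 110, 78, 31, 147, 7] for k=0..6.
Decompose π into cycles: lengths [190, 1] (2 cycles, including the fixed point 0).
With 2 cycles on 191 points, sign = (−1)^{191−2} = -1.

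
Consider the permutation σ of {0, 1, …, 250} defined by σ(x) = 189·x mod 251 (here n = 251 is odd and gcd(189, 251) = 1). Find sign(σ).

+1

Orbit of 218 under x↦189x: [218, 38, 154, 241, 118, 214, 35]… (length divides ord_251(189)).
Cycle type of π: 125×2 + 1; total 3 cycles.
n − c = 251 − 3 = 248; sign = (−1)^248 = +1.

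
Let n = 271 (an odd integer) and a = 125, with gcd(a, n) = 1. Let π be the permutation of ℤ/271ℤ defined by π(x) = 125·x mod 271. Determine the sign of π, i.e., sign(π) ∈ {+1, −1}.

+1

Start at x=1: 1 → 125 → 178 → 28 → 248 → 106 → 242 → … (one orbit).
Cycle lengths of π_125 on ℤ/271ℤ: [9, 9, 9, 9, 9, 9, 9, 9, 9, 9, 9, 9, 9, 9, 9, 9, 9, 9, 9, 9, 9, 9, 9, 9, 9, 9, 9, 9, 9, 9, 1]; 31 cycles in total.
sign(π) = (−1)^{n − #cycles} = (−1)^{271−31} = (−1)^240 = +1.
Via Zolotarev, sign(π_{125}) = (125|271) = +1.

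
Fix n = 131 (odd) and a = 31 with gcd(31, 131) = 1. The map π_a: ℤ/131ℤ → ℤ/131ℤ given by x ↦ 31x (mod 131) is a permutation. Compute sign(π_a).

Trace 124: π^k(124) = [124, 45, 85, 15, 72, 5, 24] for k=0..6.
Cycle lengths of π_31 on ℤ/131ℤ: [130, 1]; 2 cycles in total.
sign(π) = (−1)^{n − #cycles} = (−1)^{131−2} = (−1)^129 = -1.

-1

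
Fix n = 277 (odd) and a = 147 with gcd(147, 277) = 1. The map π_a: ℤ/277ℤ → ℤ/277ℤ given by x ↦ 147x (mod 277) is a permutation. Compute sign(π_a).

Trace 160: π^k(160) = [160, 252, 203, 202, 55, 52, 165] for k=0..6.
Decompose π into cycles: lengths [69, 69, 69, 69, 1] (5 cycles, including the fixed point 0).
5 cycles on 277: each ℓ→(−1)^(ℓ−1), product (−1)^272 = +1.

+1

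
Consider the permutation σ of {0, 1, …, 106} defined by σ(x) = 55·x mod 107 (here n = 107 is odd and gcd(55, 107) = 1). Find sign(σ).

Start at x=45: 45 → 14 → 21 → 85 → 74 → 4 → 6 → … (one orbit).
π_55 has 2 disjoint cycles with lengths [106, 1] on {0,…,106}.
2 cycles on 107: each ℓ→(−1)^(ℓ−1), product (−1)^105 = -1.
Check: (55/107) = -1 by Zolotarev.

-1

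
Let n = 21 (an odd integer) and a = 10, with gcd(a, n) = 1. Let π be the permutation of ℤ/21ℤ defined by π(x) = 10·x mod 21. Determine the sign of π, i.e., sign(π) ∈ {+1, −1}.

Orbit of 1 under x↦10x: [1, 10, 16, 13, 4, 19]… (length divides ord_21(10)).
π_10 has 6 disjoint cycles with lengths [6, 6, 6, 1, 1, 1] on {0,…,20}.
With 6 cycles on 21 points, sign = (−1)^{21−6} = -1.

-1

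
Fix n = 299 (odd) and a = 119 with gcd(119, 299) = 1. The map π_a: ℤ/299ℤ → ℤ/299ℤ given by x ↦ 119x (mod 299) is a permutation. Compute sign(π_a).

-1

Orbit of 59 under x↦119x: [59, 144, 93, 4, 177, 133, 279]… (length divides ord_299(119)).
π_119 has 6 disjoint cycles with lengths [132, 132, 12, 11, 11, 1] on {0,…,298}.
n − c = 299 − 6 = 293; sign = (−1)^293 = -1.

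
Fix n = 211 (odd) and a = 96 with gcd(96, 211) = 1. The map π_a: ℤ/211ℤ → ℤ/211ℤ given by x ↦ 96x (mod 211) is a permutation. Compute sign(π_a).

+1

Start at x=11: 11 → 1 → 96 → 143 → 13 → 193 → 171 → … (one orbit).
Cycle lengths of π_96 on ℤ/211ℤ: [35, 35, 35, 35, 35, 35, 1]; 7 cycles in total.
7 cycles on 211: each ℓ→(−1)^(ℓ−1), product (−1)^204 = +1.
Check: (96/211) = +1 by Zolotarev.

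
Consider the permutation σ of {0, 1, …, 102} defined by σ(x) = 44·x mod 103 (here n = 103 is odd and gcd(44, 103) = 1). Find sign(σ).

-1

Trace 50: π^k(50) = [50, 37, 83, 47, 8, 43, 38] for k=0..6.
The orbit structure of x ↦ 44x mod 103: 2 orbits of sizes [102, 1].
2 cycles on 103: each ℓ→(−1)^(ℓ−1), product (−1)^101 = -1.
Zolotarev: (44|103) = -1, matching the cycle-count sign.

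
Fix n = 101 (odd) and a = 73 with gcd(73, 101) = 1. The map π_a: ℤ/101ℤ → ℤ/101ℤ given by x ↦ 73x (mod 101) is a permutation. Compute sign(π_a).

Orbit of 2 under x↦73x: [2, 45, 53, 31, 41, 64, 26]… (length divides ord_101(73)).
Decompose π into cycles: lengths [100, 1] (2 cycles, including the fixed point 0).
101 − 2 = 99 transpositions; sign(π) = (−1)^99 = -1.

-1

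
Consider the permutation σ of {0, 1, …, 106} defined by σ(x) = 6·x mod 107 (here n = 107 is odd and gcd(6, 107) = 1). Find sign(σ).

-1

Trace 91: π^k(91) = [91, 11, 66, 75, 22, 25, 43] for k=0..6.
π_6 has 2 disjoint cycles with lengths [106, 1] on {0,…,106}.
2 cycles on 107: each ℓ→(−1)^(ℓ−1), product (−1)^105 = -1.
Via Zolotarev, sign(π_{6}) = (6|107) = -1.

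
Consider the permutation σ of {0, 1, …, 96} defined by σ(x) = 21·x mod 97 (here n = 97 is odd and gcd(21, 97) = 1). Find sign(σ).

Orbit of 45 under x↦21x: [45, 72, 57, 33, 14, 3, 63]… (length divides ord_97(21)).
Decompose π into cycles: lengths [96, 1] (2 cycles, including the fixed point 0).
With 2 cycles on 97 points, sign = (−1)^{97−2} = -1.
(21|97)_J = -1 (Zolotarev's lemma cross-check).

-1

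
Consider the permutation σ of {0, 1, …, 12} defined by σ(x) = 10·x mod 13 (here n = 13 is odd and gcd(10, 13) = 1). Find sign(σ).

+1

Orbit of 3 under x↦10x: [3, 4, 1, 10, 9, 12]… (length divides ord_13(10)).
Cycle type of π: 6×2 + 1; total 3 cycles.
With 3 cycles on 13 points, sign = (−1)^{13−3} = +1.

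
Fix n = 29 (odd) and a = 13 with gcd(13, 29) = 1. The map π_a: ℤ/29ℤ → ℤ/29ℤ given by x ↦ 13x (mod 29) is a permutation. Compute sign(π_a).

Orbit of 9 under x↦13x: [9, 1, 13, 24, 22, 25, 6]… (length divides ord_29(13)).
π_13 has 3 disjoint cycles with lengths [14, 14, 1] on {0,…,28}.
With 3 cycles on 29 points, sign = (−1)^{29−3} = +1.
Via Zolotarev, sign(π_{13}) = (13|29) = +1.

+1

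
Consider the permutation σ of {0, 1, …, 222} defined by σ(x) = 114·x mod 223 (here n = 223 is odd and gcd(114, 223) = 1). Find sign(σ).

-1

Trace 53: π^k(53) = [53, 21, 164, 187, 133, 221, 218] for k=0..6.
Cycle type of π: 222 + 1; total 2 cycles.
With 2 cycles on 223 points, sign = (−1)^{223−2} = -1.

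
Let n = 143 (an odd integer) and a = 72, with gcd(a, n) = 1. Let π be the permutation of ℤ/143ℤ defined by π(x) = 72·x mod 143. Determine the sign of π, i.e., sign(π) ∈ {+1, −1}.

+1

Orbit of 76 under x↦72x: [76, 38, 19, 81, 112, 56, 28]… (length divides ord_143(72)).
π_72 has 5 disjoint cycles with lengths [60, 60, 12, 10, 1] on {0,…,142}.
Σ(ℓ_i−1) = 143−5 = 138; sign = (−1)^138 = +1.
Zolotarev: (72|143) = +1, matching the cycle-count sign.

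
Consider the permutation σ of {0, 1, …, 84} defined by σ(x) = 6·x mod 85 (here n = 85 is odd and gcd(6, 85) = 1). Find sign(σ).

Orbit of 11 under x↦6x: [11, 66, 56, 81, 61, 26, 71]… (length divides ord_85(6)).
Decompose π into cycles: lengths [16, 16, 16, 16, 16, 1, 1, 1, 1, 1] (10 cycles, including the fixed point 0).
With 10 cycles on 85 points, sign = (−1)^{85−10} = -1.

-1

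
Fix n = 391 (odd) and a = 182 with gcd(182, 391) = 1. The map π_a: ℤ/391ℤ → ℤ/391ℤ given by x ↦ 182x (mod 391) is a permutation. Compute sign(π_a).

Orbit of 338 under x↦182x: [338, 129, 18, 148, 348, 385, 81]… (length divides ord_391(182)).
Cycle type of π: 176×2 + 22 + 16 + 1; total 5 cycles.
Σ(ℓ_i−1) = 391−5 = 386; sign = (−1)^386 = +1.
Zolotarev: (182|391) = +1, matching the cycle-count sign.

+1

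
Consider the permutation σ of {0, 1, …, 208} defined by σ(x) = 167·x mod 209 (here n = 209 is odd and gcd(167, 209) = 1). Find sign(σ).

Trace 180: π^k(180) = [180, 173, 49, 32, 119, 18, 80] for k=0..6.
The orbit structure of x ↦ 167x mod 209: 5 orbits of sizes [90, 90, 18, 10, 1].
5 cycles on 209: each ℓ→(−1)^(ℓ−1), product (−1)^204 = +1.
Zolotarev: (167|209) = +1, matching the cycle-count sign.

+1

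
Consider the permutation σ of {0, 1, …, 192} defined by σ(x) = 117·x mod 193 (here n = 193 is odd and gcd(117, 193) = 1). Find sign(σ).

-1

Trace 71: π^k(71) = [71, 8, 164, 81, 20, 24, 106] for k=0..6.
4 cycles of lengths [64, 64, 64, 1].
With 4 cycles on 193 points, sign = (−1)^{193−4} = -1.
The Jacobi symbol (117|193) = -1 (Zolotarev) agrees.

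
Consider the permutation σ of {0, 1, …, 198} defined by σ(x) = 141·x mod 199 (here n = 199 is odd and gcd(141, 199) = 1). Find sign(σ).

-1

Orbit of 198 under x↦141x: [198, 58, 19, 92, 37, 43, 93]… (length divides ord_199(141)).
Cycle lengths of π_141 on ℤ/199ℤ: [18, 18, 18, 18, 18, 18, 18, 18, 18, 18, 18, 1]; 12 cycles in total.
12 cycles on 199: each ℓ→(−1)^(ℓ−1), product (−1)^187 = -1.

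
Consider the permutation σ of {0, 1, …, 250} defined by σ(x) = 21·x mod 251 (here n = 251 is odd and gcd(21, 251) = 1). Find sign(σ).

Start at x=117: 117 → 198 → 142 → 221 → 123 → 73 → 27 → … (one orbit).
3 cycles of lengths [125, 125, 1].
251 − 3 = 248 transpositions; sign(π) = (−1)^248 = +1.

+1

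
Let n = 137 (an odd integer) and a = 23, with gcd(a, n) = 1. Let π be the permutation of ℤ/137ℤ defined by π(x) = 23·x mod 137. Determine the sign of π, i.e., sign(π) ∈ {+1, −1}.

Start at x=35: 35 → 120 → 20 → 49 → 31 → 28 → 96 → … (one orbit).
π_23 has 2 disjoint cycles with lengths [136, 1] on {0,…,136}.
sign(π) = (−1)^{n − #cycles} = (−1)^{137−2} = (−1)^135 = -1.
Zolotarev: (23|137) = -1, matching the cycle-count sign.

-1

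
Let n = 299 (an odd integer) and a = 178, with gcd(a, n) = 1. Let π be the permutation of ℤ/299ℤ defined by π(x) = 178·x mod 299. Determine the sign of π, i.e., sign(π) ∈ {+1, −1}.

Orbit of 40 under x↦178x: [40, 243, 198, 261, 113, 81, 66]… (length divides ord_299(178)).
The orbit structure of x ↦ 178x mod 299: 10 orbits of sizes [66, 66, 66, 66, 22, 3, 3, 3, 3, 1].
Σ(ℓ_i−1) = 299−10 = 289; sign = (−1)^289 = -1.
The Jacobi symbol (178|299) = -1 (Zolotarev) agrees.

-1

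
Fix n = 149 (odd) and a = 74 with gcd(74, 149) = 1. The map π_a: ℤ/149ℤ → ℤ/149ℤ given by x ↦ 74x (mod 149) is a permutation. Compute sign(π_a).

Start at x=117: 117 → 16 → 141 → 4 → 147 → 1 → 74 → … (one orbit).
Cycle lengths of π_74 on ℤ/149ℤ: [148, 1]; 2 cycles in total.
2 cycles on 149: each ℓ→(−1)^(ℓ−1), product (−1)^147 = -1.

-1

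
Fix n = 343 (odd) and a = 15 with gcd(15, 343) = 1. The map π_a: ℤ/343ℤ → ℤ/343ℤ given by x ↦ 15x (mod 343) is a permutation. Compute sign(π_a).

Start at x=162: 162 → 29 → 92 → 8 → 120 → 85 → 246 → … (one orbit).
π_15 has 19 disjoint cycles with lengths [49, 49, 49, 49, 49, 49, 7, 7, 7, 7, 7, 7, 1, 1, 1, 1, 1, 1, 1] on {0,…,342}.
sign(π) = (−1)^{n − #cycles} = (−1)^{343−19} = (−1)^324 = +1.

+1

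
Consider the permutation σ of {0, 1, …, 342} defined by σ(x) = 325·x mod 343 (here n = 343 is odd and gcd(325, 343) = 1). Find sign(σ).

Trace 342: π^k(342) = [342, 18, 19, 1, 325, 324] for k=0..5.
Decompose π into cycles: lengths [6, 6, 6, 6, 6, 6, 6, 6, 6, 6, 6, 6, 6, 6, 6, 6, 6, 6, 6, 6, 6, 6, 6, 6, 6, 6, 6, 6, 6, 6, 6, 6, 6, 6, 6, 6, 6, 6, 6, 6, 6, 6, 6, 6, 6, 6, 6, 6, 6, 6, 6, 6, 6, 6, 6, 6, 6, 1] (58 cycles, including the fixed point 0).
Σ(ℓ_i−1) = 343−58 = 285; sign = (−1)^285 = -1.
Zolotarev: (325|343) = -1, matching the cycle-count sign.

-1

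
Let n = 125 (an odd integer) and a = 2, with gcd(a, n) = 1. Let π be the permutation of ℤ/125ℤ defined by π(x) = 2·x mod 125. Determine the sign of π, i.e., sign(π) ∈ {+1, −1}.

Orbit of 51 under x↦2x: [51, 102, 79, 33, 66, 7, 14]… (length divides ord_125(2)).
Cycle lengths of π_2 on ℤ/125ℤ: [100, 20, 4, 1]; 4 cycles in total.
125 − 4 = 121 transpositions; sign(π) = (−1)^121 = -1.
Check: (2/125) = -1 by Zolotarev.

-1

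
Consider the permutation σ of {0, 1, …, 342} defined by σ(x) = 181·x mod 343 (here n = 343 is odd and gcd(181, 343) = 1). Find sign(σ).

-1

Orbit of 314 under x↦181x: [314, 239, 41, 218, 13, 295, 230]… (length divides ord_343(181)).
10 cycles of lengths [98, 98, 98, 14, 14, 14, 2, 2, 2, 1].
10 cycles on 343: each ℓ→(−1)^(ℓ−1), product (−1)^333 = -1.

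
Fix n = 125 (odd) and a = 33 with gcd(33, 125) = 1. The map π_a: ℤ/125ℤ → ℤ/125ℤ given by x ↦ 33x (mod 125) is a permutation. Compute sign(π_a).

-1

Start at x=74: 74 → 67 → 86 → 88 → 29 → 82 → 81 → … (one orbit).
The orbit structure of x ↦ 33x mod 125: 4 orbits of sizes [100, 20, 4, 1].
n − c = 125 − 4 = 121; sign = (−1)^121 = -1.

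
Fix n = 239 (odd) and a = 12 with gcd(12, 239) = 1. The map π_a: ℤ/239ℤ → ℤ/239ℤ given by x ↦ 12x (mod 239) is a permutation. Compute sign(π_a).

+1

Orbit of 34 under x↦12x: [34, 169, 116, 197, 213, 166, 80]… (length divides ord_239(12)).
Cycle lengths of π_12 on ℤ/239ℤ: [119, 119, 1]; 3 cycles in total.
239 − 3 = 236 transpositions; sign(π) = (−1)^236 = +1.
(12|239)_J = +1 (Zolotarev's lemma cross-check).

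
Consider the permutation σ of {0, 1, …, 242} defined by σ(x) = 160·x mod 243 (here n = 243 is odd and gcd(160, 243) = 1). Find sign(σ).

Trace 37: π^k(37) = [37, 88, 229, 190, 25, 112, 181] for k=0..6.
11 cycles of lengths [81, 81, 27, 27, 9, 9, 3, 3, 1, 1, 1].
sign(π) = (−1)^{n − #cycles} = (−1)^{243−11} = (−1)^232 = +1.

+1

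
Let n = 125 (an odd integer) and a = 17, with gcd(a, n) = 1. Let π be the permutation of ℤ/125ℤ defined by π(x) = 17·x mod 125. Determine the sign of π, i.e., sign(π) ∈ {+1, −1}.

-1

Orbit of 107 under x↦17x: [107, 69, 48, 66, 122, 74, 8]… (length divides ord_125(17)).
Decompose π into cycles: lengths [100, 20, 4, 1] (4 cycles, including the fixed point 0).
Σ(ℓ_i−1) = 125−4 = 121; sign = (−1)^121 = -1.
Check: (17/125) = -1 by Zolotarev.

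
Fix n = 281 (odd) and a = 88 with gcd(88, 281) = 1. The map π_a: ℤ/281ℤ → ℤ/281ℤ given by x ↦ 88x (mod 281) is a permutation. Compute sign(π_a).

-1

Orbit of 38 under x↦88x: [38, 253, 65, 100, 89, 245, 204]… (length divides ord_281(88)).
6 cycles of lengths [56, 56, 56, 56, 56, 1].
6 cycles on 281: each ℓ→(−1)^(ℓ−1), product (−1)^275 = -1.
(88|281)_J = -1 (Zolotarev's lemma cross-check).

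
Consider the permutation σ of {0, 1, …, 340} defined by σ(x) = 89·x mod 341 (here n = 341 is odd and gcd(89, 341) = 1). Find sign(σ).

Start at x=78: 78 → 122 → 287 → 309 → 221 → 232 → 188 → … (one orbit).
Cycle type of π: 10×33 + 1×11; total 44 cycles.
sign(π) = (−1)^{n − #cycles} = (−1)^{341−44} = (−1)^297 = -1.
Zolotarev: (89|341) = -1, matching the cycle-count sign.

-1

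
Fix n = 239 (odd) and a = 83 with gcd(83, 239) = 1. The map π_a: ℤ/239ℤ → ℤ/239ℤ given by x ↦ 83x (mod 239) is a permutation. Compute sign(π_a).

Start at x=55: 55 → 24 → 80 → 187 → 225 → 33 → 110 → … (one orbit).
Cycle lengths of π_83 on ℤ/239ℤ: [119, 119, 1]; 3 cycles in total.
With 3 cycles on 239 points, sign = (−1)^{239−3} = +1.
Zolotarev: (83|239) = +1, matching the cycle-count sign.

+1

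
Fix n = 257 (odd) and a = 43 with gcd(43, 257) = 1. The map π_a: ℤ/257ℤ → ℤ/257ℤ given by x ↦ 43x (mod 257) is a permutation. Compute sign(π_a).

-1

Start at x=42: 42 → 7 → 44 → 93 → 144 → 24 → 4 → … (one orbit).
The orbit structure of x ↦ 43x mod 257: 2 orbits of sizes [256, 1].
sign(π) = (−1)^{n − #cycles} = (−1)^{257−2} = (−1)^255 = -1.
Check: (43/257) = -1 by Zolotarev.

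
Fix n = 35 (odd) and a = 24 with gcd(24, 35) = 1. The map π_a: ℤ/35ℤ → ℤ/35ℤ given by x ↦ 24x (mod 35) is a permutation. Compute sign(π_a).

-1

Trace 16: π^k(16) = [16, 34, 11, 19, 1, 24] for k=0..5.
Cycle lengths of π_24 on ℤ/35ℤ: [6, 6, 6, 6, 6, 2, 2, 1]; 8 cycles in total.
With 8 cycles on 35 points, sign = (−1)^{35−8} = -1.
Check: (24/35) = -1 by Zolotarev.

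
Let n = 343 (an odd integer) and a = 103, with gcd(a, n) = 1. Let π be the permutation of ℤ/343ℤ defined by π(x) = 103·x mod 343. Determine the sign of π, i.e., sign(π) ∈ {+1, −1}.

Trace 122: π^k(122) = [122, 218, 159, 256, 300, 30, 3] for k=0..6.
Decompose π into cycles: lengths [294, 42, 6, 1] (4 cycles, including the fixed point 0).
343 − 4 = 339 transpositions; sign(π) = (−1)^339 = -1.

-1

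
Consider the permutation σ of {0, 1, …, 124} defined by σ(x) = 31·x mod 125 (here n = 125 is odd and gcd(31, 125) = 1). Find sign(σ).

Start at x=56: 56 → 111 → 66 → 46 → 51 → 81 → 11 → … (one orbit).
Cycle lengths of π_31 on ℤ/125ℤ: [25, 25, 25, 25, 5, 5, 5, 5, 1, 1, 1, 1, 1]; 13 cycles in total.
125 − 13 = 112 transpositions; sign(π) = (−1)^112 = +1.
Check: (31/125) = +1 by Zolotarev.

+1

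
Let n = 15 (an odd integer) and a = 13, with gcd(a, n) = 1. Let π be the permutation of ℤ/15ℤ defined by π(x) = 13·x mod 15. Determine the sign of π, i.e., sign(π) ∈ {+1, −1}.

Trace 13: π^k(13) = [13, 4, 7, 1] for k=0..3.
The orbit structure of x ↦ 13x mod 15: 6 orbits of sizes [4, 4, 4, 1, 1, 1].
6 cycles on 15: each ℓ→(−1)^(ℓ−1), product (−1)^9 = -1.
(13|15)_J = -1 (Zolotarev's lemma cross-check).

-1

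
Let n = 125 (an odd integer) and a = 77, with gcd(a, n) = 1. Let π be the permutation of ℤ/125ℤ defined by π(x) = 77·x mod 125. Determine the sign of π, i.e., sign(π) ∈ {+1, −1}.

-1

Orbit of 79 under x↦77x: [79, 83, 16, 107, 114, 28, 31]… (length divides ord_125(77)).
The orbit structure of x ↦ 77x mod 125: 4 orbits of sizes [100, 20, 4, 1].
n − c = 125 − 4 = 121; sign = (−1)^121 = -1.
Via Zolotarev, sign(π_{77}) = (77|125) = -1.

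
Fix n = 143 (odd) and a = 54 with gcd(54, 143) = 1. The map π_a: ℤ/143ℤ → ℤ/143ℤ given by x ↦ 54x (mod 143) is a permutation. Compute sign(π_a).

Start at x=56: 56 → 21 → 133 → 32 → 12 → 76 → 100 → … (one orbit).
17 cycles of lengths [12, 12, 12, 12, 12, 12, 12, 12, 12, 12, 12, 2, 2, 2, 2, 2, 1].
sign(π) = (−1)^{n − #cycles} = (−1)^{143−17} = (−1)^126 = +1.
(54|143)_J = +1 (Zolotarev's lemma cross-check).

+1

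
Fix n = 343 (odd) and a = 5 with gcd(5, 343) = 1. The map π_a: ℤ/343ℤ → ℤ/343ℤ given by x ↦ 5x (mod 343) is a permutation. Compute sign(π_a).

-1

Start at x=88: 88 → 97 → 142 → 24 → 120 → 257 → 256 → … (one orbit).
The orbit structure of x ↦ 5x mod 343: 4 orbits of sizes [294, 42, 6, 1].
Σ(ℓ_i−1) = 343−4 = 339; sign = (−1)^339 = -1.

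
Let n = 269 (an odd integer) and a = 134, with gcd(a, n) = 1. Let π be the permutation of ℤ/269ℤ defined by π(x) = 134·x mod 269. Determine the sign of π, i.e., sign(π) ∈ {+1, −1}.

-1

Trace 137: π^k(137) = [137, 66, 236, 151, 59, 105, 82] for k=0..6.
Decompose π into cycles: lengths [268, 1] (2 cycles, including the fixed point 0).
n − c = 269 − 2 = 267; sign = (−1)^267 = -1.
The Jacobi symbol (134|269) = -1 (Zolotarev) agrees.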